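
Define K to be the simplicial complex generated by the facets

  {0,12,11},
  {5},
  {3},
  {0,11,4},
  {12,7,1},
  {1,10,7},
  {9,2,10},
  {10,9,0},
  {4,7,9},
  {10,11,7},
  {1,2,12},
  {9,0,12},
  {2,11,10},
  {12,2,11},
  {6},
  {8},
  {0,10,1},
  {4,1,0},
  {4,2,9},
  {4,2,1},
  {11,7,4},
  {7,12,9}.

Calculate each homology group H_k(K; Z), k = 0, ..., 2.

H_0 ≅ Z^5,  H_1 ≅ Z^2,  H_2 ≅ Z.

We work with the vertex ordering 0 < 1 < 2 < 3 < 4 < 5 < 6 < 7 < 8 < 9 < 10 < 11 < 12. The simplices of K, each written with vertices in increasing order, are:

  0-simplices (13): [0], [1], [2], [3], [4], [5], [6], [7], [8], [9], [10], [11], [12]
  1-simplices (27): (27 of them)
  2-simplices (18): (18 of them)

Hence C_0 ≅ Z^13, C_1 ≅ Z^27, C_2 ≅ Z^18.

∂_1: C_1 → C_0 is given by ∂[p,q] = [q] − [p]. For instance
  ∂[0,10] = [10] − [0].
As a 13×27 matrix over Z this has rank 8, with invariant factors (1,1,1,1,1,1,1,1).

∂_2: C_2 → C_1 acts by ∂[p,q,r] = [q,r] − [p,r] + [p,q]. For instance
  ∂[2,11,12] = [11,12] − [2,12] + [2,11],
  ∂[0,11,12] = [11,12] − [0,12] + [0,11].
This gives a 27×18 integer matrix of rank 17; reducing to Smith normal form yields diagonal entries (1,1,1,1,1,1,1,1,1,1,1,1,1,1,1,1,1).

From H_k ≅ ker(∂_k) / im(∂_{k+1}) we obtain:

  H_0: rank C_0 − rank ∂_1 = 13 − 8 = 5, and the invariant factors of ∂_1 are all 1, so H_0 ≅ Z^5.
  H_1: rank ker ∂_1 − rank ∂_2 = (27 − 8) − 17 = 2, and the invariant factors of ∂_2 are all 1, so H_1 ≅ Z^2.
  H_2: rank ker ∂_2 − rank ∂_3 = (18 − 17) − 0 = 1, and there is no ∂_3, so H_2 ≅ Z.

As a check, the Euler characteristic is 13 − 27 + 18 = 4, which agrees with 5 − 2 + 1 = 4.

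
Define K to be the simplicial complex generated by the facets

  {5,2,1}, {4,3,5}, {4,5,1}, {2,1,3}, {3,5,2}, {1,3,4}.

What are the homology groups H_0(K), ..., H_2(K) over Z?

H_0 ≅ Z,  H_1 = 0,  H_2 ≅ Z.

Order the vertices as 1 < 2 < 3 < 4 < 5. Listing each simplex with vertices in this order, K has dimension 2 with simplices:

  0-simplices (5): [1], [2], [3], [4], [5]
  1-simplices (9): [1,2], [1,3], [1,4], [1,5], [2,3], [2,5], [3,4], [3,5], [4,5]
  2-simplices (6): [1,2,3], [1,2,5], [1,3,4], [1,4,5], [2,3,5], [3,4,5]

so the chain groups are C_0 ≅ Z^5, C_1 ≅ Z^9, C_2 ≅ Z^6.

Boundary ∂_1: C_1 → C_0 is given by ∂[p,q] = [q] − [p].
As a 5×9 matrix over Z this has rank 4, with invariant factors (1,1,1,1).

∂_2: C_2 → C_1 maps a triangle to the signed sum of its edges. For instance
  ∂[1,2,3] = [2,3] − [1,3] + [1,2],
  ∂[2,3,5] = [3,5] − [2,5] + [2,3].
As a 9×6 matrix over Z this has rank 5, with invariant factors (1,1,1,1,1).

Computing H_k = (kernel of ∂_k) / (image of ∂_{k+1}):

  H_0: rank C_0 − rank ∂_1 = 5 − 4 = 1, and the invariant factors of ∂_1 are all 1, so H_0 = Z.
  H_1: rank ker ∂_1 − rank ∂_2 = (9 − 4) − 5 = 0, and the invariant factors of ∂_2 are all 1, so H_1 = 0.
  H_2: rank ker ∂_2 − rank ∂_3 = (6 − 5) − 0 = 1, and there is no ∂_3, so H_2 = Z.

(K is a triangulation of the 2-sphere S^2.)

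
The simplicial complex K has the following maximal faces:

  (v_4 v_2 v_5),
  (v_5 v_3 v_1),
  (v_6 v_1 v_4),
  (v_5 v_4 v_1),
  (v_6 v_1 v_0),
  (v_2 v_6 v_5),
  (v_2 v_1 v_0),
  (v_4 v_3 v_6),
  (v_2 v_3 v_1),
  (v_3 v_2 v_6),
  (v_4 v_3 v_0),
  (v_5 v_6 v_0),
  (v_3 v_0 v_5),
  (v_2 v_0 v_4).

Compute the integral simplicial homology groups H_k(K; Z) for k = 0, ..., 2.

H_0 ≅ Z,  H_1 ≅ Z^2,  H_2 ≅ Z.

K has 7 vertices, 21 edges, 14 triangles.
rank ∂_0 = 0, rank ∂_1 = 6 ⇒ b_0 = 7 − 0 − 6 = 1; all invariant factors of ∂_1 are 1 so no torsion. So H_0 ≅ Z.
rank ∂_1 = 6, rank ∂_2 = 13 ⇒ b_1 = 21 − 6 − 13 = 2; all invariant factors of ∂_2 are 1 so no torsion. So H_1 ≅ Z^2.
rank ∂_2 = 13, rank ∂_3 = 0 ⇒ b_2 = 14 − 13 − 0 = 1. So H_2 ≅ Z.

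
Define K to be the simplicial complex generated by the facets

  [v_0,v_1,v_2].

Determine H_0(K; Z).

H_0 = Z.

We work with the vertex ordering v_0 < v_1 < v_2. The simplices of K, each written with vertices in increasing order, are:

  0-simplices (3): [v_0], [v_1], [v_2]
  1-simplices (3): [v_0,v_1], [v_0,v_2], [v_1,v_2]
  2-simplices (1): [v_0,v_1,v_2]

giving chain groups C_0 ≅ Z^3, C_1 ≅ Z^3, C_2 ≅ Z^1.

Boundary ∂_1: C_1 → C_0 sends each edge [p,q] (with p < q) to q − p.
The resulting 3×3 matrix has rank 2, and its Smith normal form has invariant factors (1,1).

∂_2: C_2 → C_1 maps a triangle to the signed sum of its edges. For instance
  ∂[v_0,v_1,v_2] = [v_1,v_2] − [v_0,v_2] + [v_0,v_1].
The resulting 3×1 matrix has rank 1, and its Smith normal form has invariant factors (1).

Computing H_k = (kernel of ∂_k) / (image of ∂_{k+1}):

  H_0: rank C_0 − rank ∂_1 = 3 − 2 = 1, and the invariant factors of ∂_1 are all 1, so H_0 ≅ Z.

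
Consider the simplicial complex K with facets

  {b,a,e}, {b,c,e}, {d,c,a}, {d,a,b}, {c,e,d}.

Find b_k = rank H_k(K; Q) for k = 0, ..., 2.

K has 5 vertices, 10 edges, 5 triangles.
rank ∂_0 = 0, rank ∂_1 = 4 ⇒ b_0 = 5 − 0 − 4 = 1; all invariant factors of ∂_1 are 1 so no torsion. So H_0 = Z.
rank ∂_1 = 4, rank ∂_2 = 5 ⇒ b_1 = 10 − 4 − 5 = 1; all invariant factors of ∂_2 are 1 so no torsion. So H_1 = Z.
rank ∂_2 = 5, rank ∂_3 = 0 ⇒ b_2 = 5 − 5 − 0 = 0. So H_2 = 0.

b_0 = 1, b_1 = 1, b_2 = 0.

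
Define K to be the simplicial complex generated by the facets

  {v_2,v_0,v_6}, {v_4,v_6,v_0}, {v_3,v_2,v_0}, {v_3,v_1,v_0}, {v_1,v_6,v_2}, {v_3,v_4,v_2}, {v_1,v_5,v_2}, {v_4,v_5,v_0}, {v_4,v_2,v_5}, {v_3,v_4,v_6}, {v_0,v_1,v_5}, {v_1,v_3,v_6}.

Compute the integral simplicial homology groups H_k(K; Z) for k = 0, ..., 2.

We work with the vertex ordering v_0 < v_1 < v_2 < v_3 < v_4 < v_5 < v_6. The simplices of K, each written with vertices in increasing order, are:

  0-simplices (7): [v_0], [v_1], [v_2], [v_3], [v_4], [v_5], [v_6]
  1-simplices (18): (18 of them)
  2-simplices (12): (12 of them)

so the chain groups are C_0 ≅ Z^7, C_1 ≅ Z^18, C_2 ≅ Z^12.

The boundary map ∂_1: C_1 → C_0 sends each edge [p,q] (with p < q) to q − p.
The 7×18 boundary matrix has rank 6 and Smith normal form diag(1,1,1,1,1,1).

Boundary ∂_2: C_2 → C_1 maps a triangle to the signed sum of its edges. For instance
  ∂[v_0,v_2,v_3] = [v_2,v_3] − [v_0,v_3] + [v_0,v_2],
  ∂[v_0,v_1,v_5] = [v_1,v_5] − [v_0,v_5] + [v_0,v_1].
The 18×12 boundary matrix has rank 12 and Smith normal form diag(1,1,1,1,1,1,1,1,1,1,1,2).

Computing H_k = (kernel of ∂_k) / (image of ∂_{k+1}):

  H_0: rank C_0 − rank ∂_1 = 7 − 6 = 1, and the invariant factors of ∂_1 are all 1, so H_0 = Z.
  H_1: rank ker ∂_1 − rank ∂_2 = (18 − 6) − 12 = 0, and ∂_2 has invariant factor 2 > 1, so H_1 = Z/2.
  H_2: rank ker ∂_2 − rank ∂_3 = (12 − 12) − 0 = 0, and there is no ∂_3, so H_2 = 0.

As a check, the Euler characteristic is 7 − 18 + 12 = 1, which agrees with 1 − 0 + 0 = 1.

H_0 ≅ Z,  H_1 ≅ Z/2,  H_2 = 0.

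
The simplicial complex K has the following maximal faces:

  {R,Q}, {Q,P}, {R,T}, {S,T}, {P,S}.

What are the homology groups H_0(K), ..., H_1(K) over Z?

We work with the vertex ordering P < Q < R < S < T. The simplices of K, each written with vertices in increasing order, are:

  0-simplices (5): P, Q, R, S, T
  1-simplices (5): PQ, PS, QR, RT, ST

giving chain groups C_0 ≅ Z^5, C_1 ≅ Z^5.

The boundary map ∂_1: C_1 → C_0 is given by ∂[p,q] = [q] − [p].
This gives a 5×5 integer matrix of rank 4; reducing to Smith normal form yields diagonal entries (1,1,1,1).

Reading off H_k = ker ∂_k / im ∂_{k+1}:

  H_0: rank C_0 − rank ∂_1 = 5 − 4 = 1, and the invariant factors of ∂_1 are all 1, so H_0 = Z.
  H_1: rank ker ∂_1 − rank ∂_2 = (5 − 4) − 0 = 1, and there is no ∂_2, so H_1 = Z.

As a check, the Euler characteristic is 5 − 5 = 0, which agrees with 1 − 1 = 0.
(K is a triangulation of the circle S^1.)

H_0 = Z,  H_1 = Z.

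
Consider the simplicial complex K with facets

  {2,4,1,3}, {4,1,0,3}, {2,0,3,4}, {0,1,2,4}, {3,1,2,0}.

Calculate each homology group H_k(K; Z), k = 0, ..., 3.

H_0 = Z,  H_1 = 0,  H_2 = 0,  H_3 = Z.

We work with the vertex ordering 0 < 1 < 2 < 3 < 4. The simplices of K, each written with vertices in increasing order, are:

  0-simplices (5): [0], [1], [2], [3], [4]
  1-simplices (10): [0,1], [0,2], [0,3], [0,4], [1,2], [1,3], [1,4], [2,3], [2,4], [3,4]
  2-simplices (10): [0,1,2], [0,1,3], [0,1,4], [0,2,3], [0,2,4], [0,3,4], [1,2,3], [1,2,4], [1,3,4], [2,3,4]
  3-simplices (5): [0,1,2,3], [0,1,2,4], [0,1,3,4], [0,2,3,4], [1,2,3,4]

giving chain groups C_0 ≅ Z^5, C_1 ≅ Z^10, C_2 ≅ Z^10, C_3 ≅ Z^5.

∂_1: C_1 → C_0 maps an edge to its endpoints' difference, ∂[p,q] = q − p. For instance
  ∂[1,4] = [4] − [1].
The resulting 5×10 matrix has rank 4, and its Smith normal form has invariant factors (1,1,1,1).

Boundary ∂_2: C_2 → C_1 acts by ∂[p,q,r] = [q,r] − [p,r] + [p,q]. For instance
  ∂[0,2,4] = [2,4] − [0,4] + [0,2],
  ∂[1,2,4] = [2,4] − [1,4] + [1,2].
The resulting 10×10 matrix has rank 6, and its Smith normal form has invariant factors (1,1,1,1,1,1).

The boundary map ∂_3: C_3 → C_2 sends each 3-simplex σ to the alternating sum Σ_i (−1)^i (σ with its i-th vertex removed). For instance
  ∂[0,1,2,4] = [1,2,4] − [0,2,4] + [0,1,4] − [0,1,2],
  ∂[0,1,3,4] = [1,3,4] − [0,3,4] + [0,1,4] − [0,1,3].
As a 10×5 matrix over Z this has rank 4, with invariant factors (1,1,1,1).

Computing H_k = (kernel of ∂_k) / (image of ∂_{k+1}):

  H_0: rank C_0 − rank ∂_1 = 5 − 4 = 1, and the invariant factors of ∂_1 are all 1, so H_0 ≅ Z.
  H_1: rank ker ∂_1 − rank ∂_2 = (10 − 4) − 6 = 0, and the invariant factors of ∂_2 are all 1, so H_1 ≅ 0.
  H_2: rank ker ∂_2 − rank ∂_3 = (10 − 6) − 4 = 0, and the invariant factors of ∂_3 are all 1, so H_2 ≅ 0.
  H_3: rank ker ∂_3 − rank ∂_4 = (5 − 4) − 0 = 1, and there is no ∂_4, so H_3 ≅ Z.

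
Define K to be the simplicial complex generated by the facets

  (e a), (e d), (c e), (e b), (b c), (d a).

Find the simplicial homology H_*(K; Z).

H_0 = Z,  H_1 = Z^2.

Fix the vertex order a < b < c < d < e and write every simplex with vertices in increasing order. Then dim K = 1 and the simplices of K are:

  0-simplices (5): a, b, c, d, e
  1-simplices (6): ad, ae, bc, be, ce, de

giving chain groups C_0 ≅ Z^5, C_1 ≅ Z^6.

The boundary map ∂_1: C_1 → C_0 is given by ∂[p,q] = [q] − [p]. For instance
  ∂bc = c − b.
This gives a 5×6 integer matrix of rank 4; reducing to Smith normal form yields diagonal entries (1,1,1,1).

From H_k ≅ ker(∂_k) / im(∂_{k+1}) we obtain:

  H_0: rank C_0 − rank ∂_1 = 5 − 4 = 1, and the invariant factors of ∂_1 are all 1, so H_0 ≅ Z.
  H_1: rank ker ∂_1 − rank ∂_2 = (6 − 4) − 0 = 2, and there is no ∂_2, so H_1 ≅ Z^2.

As a check, the Euler characteristic is 5 − 6 = -1, which agrees with 1 − 2 = -1.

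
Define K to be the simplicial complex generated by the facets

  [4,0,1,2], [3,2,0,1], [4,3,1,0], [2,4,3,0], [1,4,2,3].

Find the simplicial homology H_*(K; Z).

H_0 = Z,  H_1 = 0,  H_2 = 0,  H_3 = Z.

Fix the vertex order 0 < 1 < 2 < 3 < 4 and write every simplex with vertices in increasing order. Then dim K = 3 and the simplices of K are:

  0-simplices (5): [0], [1], [2], [3], [4]
  1-simplices (10): [0,1], [0,2], [0,3], [0,4], [1,2], [1,3], [1,4], [2,3], [2,4], [3,4]
  2-simplices (10): [0,1,2], [0,1,3], [0,1,4], [0,2,3], [0,2,4], [0,3,4], [1,2,3], [1,2,4], [1,3,4], [2,3,4]
  3-simplices (5): [0,1,2,3], [0,1,2,4], [0,1,3,4], [0,2,3,4], [1,2,3,4]

Hence C_0 ≅ Z^5, C_1 ≅ Z^10, C_2 ≅ Z^10, C_3 ≅ Z^5.

∂_1: C_1 → C_0 maps an edge to its endpoints' difference, ∂[p,q] = q − p.
The 5×10 boundary matrix has rank 4 and Smith normal form diag(1,1,1,1).

Boundary ∂_2: C_2 → C_1 acts by ∂[p,q,r] = [q,r] − [p,r] + [p,q]. For instance
  ∂[1,3,4] = [3,4] − [1,4] + [1,3],
  ∂[0,1,3] = [1,3] − [0,3] + [0,1].
The resulting 10×10 matrix has rank 6, and its Smith normal form has invariant factors (1,1,1,1,1,1).

∂_3: C_3 → C_2 sends each 3-simplex σ to the alternating sum Σ_i (−1)^i (σ with its i-th vertex removed). For instance
  ∂[0,1,2,4] = [1,2,4] − [0,2,4] + [0,1,4] − [0,1,2],
  ∂[1,2,3,4] = [2,3,4] − [1,3,4] + [1,2,4] − [1,2,3].
This gives a 10×5 integer matrix of rank 4; reducing to Smith normal form yields diagonal entries (1,1,1,1).

Reading off H_k = ker ∂_k / im ∂_{k+1}:

  H_0: rank C_0 − rank ∂_1 = 5 − 4 = 1, and the invariant factors of ∂_1 are all 1, so H_0 = Z.
  H_1: rank ker ∂_1 − rank ∂_2 = (10 − 4) − 6 = 0, and the invariant factors of ∂_2 are all 1, so H_1 = 0.
  H_2: rank ker ∂_2 − rank ∂_3 = (10 − 6) − 4 = 0, and the invariant factors of ∂_3 are all 1, so H_2 = 0.
  H_3: rank ker ∂_3 − rank ∂_4 = (5 − 4) − 0 = 1, and there is no ∂_4, so H_3 = Z.

(K is a triangulation of the 3-sphere S^3.)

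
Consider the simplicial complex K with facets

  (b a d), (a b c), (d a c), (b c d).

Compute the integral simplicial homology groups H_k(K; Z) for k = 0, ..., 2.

K has 4 vertices, 6 edges, 4 triangles.
rank ∂_0 = 0, rank ∂_1 = 3 ⇒ b_0 = 4 − 0 − 3 = 1; all invariant factors of ∂_1 are 1 so no torsion. So H_0 ≅ Z.
rank ∂_1 = 3, rank ∂_2 = 3 ⇒ b_1 = 6 − 3 − 3 = 0; all invariant factors of ∂_2 are 1 so no torsion. So H_1 ≅ 0.
rank ∂_2 = 3, rank ∂_3 = 0 ⇒ b_2 = 4 − 3 − 0 = 1. So H_2 ≅ Z.

H_0 ≅ Z,  H_1 = 0,  H_2 ≅ Z.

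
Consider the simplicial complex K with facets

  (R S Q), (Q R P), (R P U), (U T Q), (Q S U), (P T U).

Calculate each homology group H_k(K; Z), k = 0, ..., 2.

Order the vertices as P < Q < R < S < T < U. Listing each simplex with vertices in this order, K has dimension 2 with simplices:

  0-simplices (6): P, Q, R, S, T, U
  1-simplices (12): PQ, PR, PT, PU, QR, QS, QT, QU, RS, RU, SU, TU
  2-simplices (6): PQR, PRU, PTU, QRS, QSU, QTU

so the chain groups are C_0 ≅ Z^6, C_1 ≅ Z^12, C_2 ≅ Z^6.

Boundary ∂_1: C_1 → C_0 sends each edge [p,q] (with p < q) to q − p.
The resulting 6×12 matrix has rank 5, and its Smith normal form has invariant factors (1,1,1,1,1).

∂_2: C_2 → C_1 maps a triangle to the signed sum of its edges. For instance
  ∂QRS = RS − QS + QR,
  ∂PRU = RU − PU + PR.
As a 12×6 matrix over Z this has rank 6, with invariant factors (1,1,1,1,1,1).

Computing H_k = (kernel of ∂_k) / (image of ∂_{k+1}):

  H_0: rank C_0 − rank ∂_1 = 6 − 5 = 1, and the invariant factors of ∂_1 are all 1, so H_0 = Z.
  H_1: rank ker ∂_1 − rank ∂_2 = (12 − 5) − 6 = 1, and the invariant factors of ∂_2 are all 1, so H_1 = Z.
  H_2: rank ker ∂_2 − rank ∂_3 = (6 − 6) − 0 = 0, and there is no ∂_3, so H_2 = 0.

As a check, the Euler characteristic is 6 − 12 + 6 = 0, which agrees with 1 − 1 + 0 = 0.

H_0 = Z,  H_1 = Z,  H_2 = 0.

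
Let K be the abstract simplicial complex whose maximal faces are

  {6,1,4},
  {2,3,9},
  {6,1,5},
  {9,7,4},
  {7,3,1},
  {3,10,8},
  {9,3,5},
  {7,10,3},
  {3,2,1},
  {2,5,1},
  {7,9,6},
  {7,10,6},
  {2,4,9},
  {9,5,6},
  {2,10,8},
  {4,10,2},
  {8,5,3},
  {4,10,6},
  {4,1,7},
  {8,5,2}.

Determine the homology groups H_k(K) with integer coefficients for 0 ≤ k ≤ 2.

H_0 ≅ Z,  H_1 ≅ Z ⊕ Z/2Z,  H_2 = 0.

Fix the vertex order 1 < 2 < 3 < 4 < 5 < 6 < 7 < 8 < 9 < 10 and write every simplex with vertices in increasing order. Then dim K = 2 and the simplices of K are:

  0-simplices (10): [1], [2], [3], [4], [5], [6], [7], [8], [9], [10]
  1-simplices (30): (30 of them)
  2-simplices (20): (20 of them)

Hence C_0 ≅ Z^10, C_1 ≅ Z^30, C_2 ≅ Z^20.

Boundary ∂_1: C_1 → C_0 is given by ∂[p,q] = [q] − [p]. For instance
  ∂[7,10] = [10] − [7].
As a 10×30 matrix over Z this has rank 9, with invariant factors (1,1,1,1,1,1,1,1,1).

The boundary map ∂_2: C_2 → C_1 sends each 2-simplex [p,q,r] to [q,r] − [p,r] + [p,q]. For instance
  ∂[1,2,5] = [2,5] − [1,5] + [1,2],
  ∂[6,7,10] = [7,10] − [6,10] + [6,7].
The 30×20 boundary matrix has rank 20 and Smith normal form diag(1,1,1,1,1,1,1,1,1,1,1,1,1,1,1,1,1,1,1,2).

From H_k ≅ ker(∂_k) / im(∂_{k+1}) we obtain:

  H_0: rank C_0 − rank ∂_1 = 10 − 9 = 1, and the invariant factors of ∂_1 are all 1, so H_0 ≅ Z.
  H_1: rank ker ∂_1 − rank ∂_2 = (30 − 9) − 20 = 1, and ∂_2 has invariant factor 2 > 1, so H_1 ≅ Z ⊕ Z/2Z.
  H_2: rank ker ∂_2 − rank ∂_3 = (20 − 20) − 0 = 0, and there is no ∂_3, so H_2 ≅ 0.

As a check, the Euler characteristic is 10 − 30 + 20 = 0, which agrees with 1 − 1 + 0 = 0.
(K is a triangulation of the Klein bottle.)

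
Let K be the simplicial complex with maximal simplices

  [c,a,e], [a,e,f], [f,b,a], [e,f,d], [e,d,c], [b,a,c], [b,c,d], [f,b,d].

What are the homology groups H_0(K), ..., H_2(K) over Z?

H_0 = Z,  H_1 = 0,  H_2 = Z.

We work with the vertex ordering a < b < c < d < e < f. The simplices of K, each written with vertices in increasing order, are:

  0-simplices (6): a, b, c, d, e, f
  1-simplices (12): ab, ac, ae, af, bc, bd, bf, cd, ce, de, df, ef
  2-simplices (8): abc, abf, ace, aef, bcd, bdf, cde, def

giving chain groups C_0 ≅ Z^6, C_1 ≅ Z^12, C_2 ≅ Z^8.

∂_1: C_1 → C_0 is given by ∂[p,q] = [q] − [p].
The resulting 6×12 matrix has rank 5, and its Smith normal form has invariant factors (1,1,1,1,1).

∂_2: C_2 → C_1 sends each 2-simplex [p,q,r] to [q,r] − [p,r] + [p,q]. For instance
  ∂abf = bf − af + ab,
  ∂bcd = cd − bd + bc.
The 12×8 boundary matrix has rank 7 and Smith normal form diag(1,1,1,1,1,1,1).

Now H_k = ker ∂_k / im ∂_{k+1}, so:

  H_0: rank C_0 − rank ∂_1 = 6 − 5 = 1, and the invariant factors of ∂_1 are all 1, so H_0 ≅ Z.
  H_1: rank ker ∂_1 − rank ∂_2 = (12 − 5) − 7 = 0, and the invariant factors of ∂_2 are all 1, so H_1 ≅ 0.
  H_2: rank ker ∂_2 − rank ∂_3 = (8 − 7) − 0 = 1, and there is no ∂_3, so H_2 ≅ Z.

(K is a triangulation of the 2-sphere S^2.)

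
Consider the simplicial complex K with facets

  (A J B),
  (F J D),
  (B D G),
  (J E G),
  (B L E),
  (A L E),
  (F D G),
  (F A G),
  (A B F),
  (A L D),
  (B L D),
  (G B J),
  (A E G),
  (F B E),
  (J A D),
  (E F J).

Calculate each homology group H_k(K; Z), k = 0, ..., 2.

H_0 = Z,  H_1 = Z^2,  H_2 = Z.

Order the vertices as A < B < D < E < F < G < J < L. Listing each simplex with vertices in this order, K has dimension 2 with simplices:

  0-simplices (8): A, B, D, E, F, G, J, L
  1-simplices (24): AB, AD, AE, AF, AG, AJ, AL, BD, BE, BF, BG, BJ, BL, DF, DG, DJ, DL, EF, EG, EJ, EL, FG, FJ, GJ
  2-simplices (16): ABF, ABJ, ADJ, ADL, AEG, AEL, AFG, BDG, BDL, BEF, BEL, BGJ, DFG, DFJ, EFJ, EGJ

Hence C_0 ≅ Z^8, C_1 ≅ Z^24, C_2 ≅ Z^16.

∂_1: C_1 → C_0 is given by ∂[p,q] = [q] − [p]. For instance
  ∂GJ = J − G.
This gives a 8×24 integer matrix of rank 7; reducing to Smith normal form yields diagonal entries (1,1,1,1,1,1,1).

∂_2: C_2 → C_1 sends each 2-simplex [p,q,r] to [q,r] − [p,r] + [p,q]. For instance
  ∂AEG = EG − AG + AE,
  ∂ABF = BF − AF + AB.
The resulting 24×16 matrix has rank 15, and its Smith normal form has invariant factors (1,1,1,1,1,1,1,1,1,1,1,1,1,1,1).

Now H_k = ker ∂_k / im ∂_{k+1}, so:

  H_0: rank C_0 − rank ∂_1 = 8 − 7 = 1, and the invariant factors of ∂_1 are all 1, so H_0 ≅ Z.
  H_1: rank ker ∂_1 − rank ∂_2 = (24 − 7) − 15 = 2, and the invariant factors of ∂_2 are all 1, so H_1 ≅ Z^2.
  H_2: rank ker ∂_2 − rank ∂_3 = (16 − 15) − 0 = 1, and there is no ∂_3, so H_2 ≅ Z.

As a check, the Euler characteristic is 8 − 24 + 16 = 0, which agrees with 1 − 2 + 1 = 0.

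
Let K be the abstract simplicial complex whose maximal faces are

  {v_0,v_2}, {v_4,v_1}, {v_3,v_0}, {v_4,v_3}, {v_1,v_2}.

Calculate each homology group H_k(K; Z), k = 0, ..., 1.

H_0 = Z,  H_1 = Z.

K has 5 vertices, 5 edges.
rank ∂_0 = 0, rank ∂_1 = 4 ⇒ b_0 = 5 − 0 − 4 = 1; all invariant factors of ∂_1 are 1 so no torsion. So H_0 ≅ Z.
rank ∂_1 = 4, rank ∂_2 = 0 ⇒ b_1 = 5 − 4 − 0 = 1. So H_1 ≅ Z.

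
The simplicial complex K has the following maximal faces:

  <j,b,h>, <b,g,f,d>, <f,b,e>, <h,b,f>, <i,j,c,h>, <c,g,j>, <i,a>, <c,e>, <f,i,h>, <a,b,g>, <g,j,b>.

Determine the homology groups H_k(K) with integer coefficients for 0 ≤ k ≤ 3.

H_0 = Z,  H_1 = Z^2,  H_2 = 0,  H_3 = 0.

K has 10 vertices, 24 edges, 15 triangles, 2 3-simplices.
rank ∂_0 = 0, rank ∂_1 = 9 ⇒ b_0 = 10 − 0 − 9 = 1; all invariant factors of ∂_1 are 1 so no torsion. So H_0 ≅ Z.
rank ∂_1 = 9, rank ∂_2 = 13 ⇒ b_1 = 24 − 9 − 13 = 2; all invariant factors of ∂_2 are 1 so no torsion. So H_1 ≅ Z^2.
rank ∂_2 = 13, rank ∂_3 = 2 ⇒ b_2 = 15 − 13 − 2 = 0; all invariant factors of ∂_3 are 1 so no torsion. So H_2 ≅ 0.
rank ∂_3 = 2, rank ∂_4 = 0 ⇒ b_3 = 2 − 2 − 0 = 0. So H_3 ≅ 0.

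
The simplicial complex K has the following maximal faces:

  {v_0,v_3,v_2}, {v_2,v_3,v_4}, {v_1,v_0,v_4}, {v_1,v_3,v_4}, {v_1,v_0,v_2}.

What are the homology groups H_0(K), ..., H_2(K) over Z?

H_0 = Z,  H_1 = Z,  H_2 = 0.

Order the vertices as v_0 < v_1 < v_2 < v_3 < v_4. Listing each simplex with vertices in this order, K has dimension 2 with simplices:

  0-simplices (5): [v_0], [v_1], [v_2], [v_3], [v_4]
  1-simplices (10): [v_0,v_1], [v_0,v_2], [v_0,v_3], [v_0,v_4], [v_1,v_2], [v_1,v_3], [v_1,v_4], [v_2,v_3], [v_2,v_4], [v_3,v_4]
  2-simplices (5): [v_0,v_1,v_2], [v_0,v_1,v_4], [v_0,v_2,v_3], [v_1,v_3,v_4], [v_2,v_3,v_4]

giving chain groups C_0 ≅ Z^5, C_1 ≅ Z^10, C_2 ≅ Z^5.

The boundary map ∂_1: C_1 → C_0 is given by ∂[p,q] = [q] − [p]. For instance
  ∂[v_0,v_1] = [v_1] − [v_0].
The 5×10 boundary matrix has rank 4 and Smith normal form diag(1,1,1,1).

∂_2: C_2 → C_1 sends each 2-simplex [p,q,r] to [q,r] − [p,r] + [p,q]. For instance
  ∂[v_0,v_2,v_3] = [v_2,v_3] − [v_0,v_3] + [v_0,v_2],
  ∂[v_0,v_1,v_2] = [v_1,v_2] − [v_0,v_2] + [v_0,v_1].
As a 10×5 matrix over Z this has rank 5, with invariant factors (1,1,1,1,1).

Reading off H_k = ker ∂_k / im ∂_{k+1}:

  H_0: rank C_0 − rank ∂_1 = 5 − 4 = 1, and the invariant factors of ∂_1 are all 1, so H_0 = Z.
  H_1: rank ker ∂_1 − rank ∂_2 = (10 − 4) − 5 = 1, and the invariant factors of ∂_2 are all 1, so H_1 = Z.
  H_2: rank ker ∂_2 − rank ∂_3 = (5 − 5) − 0 = 0, and there is no ∂_3, so H_2 = 0.

As a check, the Euler characteristic is 5 − 10 + 5 = 0, which agrees with 1 − 1 + 0 = 0.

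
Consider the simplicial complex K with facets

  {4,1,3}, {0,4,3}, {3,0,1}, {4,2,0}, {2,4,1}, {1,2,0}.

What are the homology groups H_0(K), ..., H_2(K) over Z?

H_0 ≅ Z,  H_1 = 0,  H_2 ≅ Z.

Order the vertices as 0 < 1 < 2 < 3 < 4. Listing each simplex with vertices in this order, K has dimension 2 with simplices:

  0-simplices (5): [0], [1], [2], [3], [4]
  1-simplices (9): [0,1], [0,2], [0,3], [0,4], [1,2], [1,3], [1,4], [2,4], [3,4]
  2-simplices (6): [0,1,2], [0,1,3], [0,2,4], [0,3,4], [1,2,4], [1,3,4]

giving chain groups C_0 ≅ Z^5, C_1 ≅ Z^9, C_2 ≅ Z^6.

∂_1: C_1 → C_0 sends each edge [p,q] (with p < q) to q − p. For instance
  ∂[2,4] = [4] − [2].
The resulting 5×9 matrix has rank 4, and its Smith normal form has invariant factors (1,1,1,1).

Boundary ∂_2: C_2 → C_1 acts by ∂[p,q,r] = [q,r] − [p,r] + [p,q]. For instance
  ∂[1,2,4] = [2,4] − [1,4] + [1,2],
  ∂[0,3,4] = [3,4] − [0,4] + [0,3].
The 9×6 boundary matrix has rank 5 and Smith normal form diag(1,1,1,1,1).

Reading off H_k = ker ∂_k / im ∂_{k+1}:

  H_0: rank C_0 − rank ∂_1 = 5 − 4 = 1, and the invariant factors of ∂_1 are all 1, so H_0 ≅ Z.
  H_1: rank ker ∂_1 − rank ∂_2 = (9 − 4) − 5 = 0, and the invariant factors of ∂_2 are all 1, so H_1 ≅ 0.
  H_2: rank ker ∂_2 − rank ∂_3 = (6 − 5) − 0 = 1, and there is no ∂_3, so H_2 ≅ Z.

As a check, the Euler characteristic is 5 − 9 + 6 = 2, which agrees with 1 − 0 + 1 = 2.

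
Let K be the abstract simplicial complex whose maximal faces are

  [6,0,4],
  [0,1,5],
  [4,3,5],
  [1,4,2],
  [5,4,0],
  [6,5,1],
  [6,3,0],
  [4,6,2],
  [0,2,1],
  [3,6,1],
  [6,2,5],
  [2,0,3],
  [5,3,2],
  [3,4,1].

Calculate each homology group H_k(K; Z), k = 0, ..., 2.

H_0 ≅ Z,  H_1 ≅ Z^2,  H_2 ≅ Z.

K has 7 vertices, 21 edges, 14 triangles.
rank ∂_0 = 0, rank ∂_1 = 6 ⇒ b_0 = 7 − 0 − 6 = 1; all invariant factors of ∂_1 are 1 so no torsion. So H_0 ≅ Z.
rank ∂_1 = 6, rank ∂_2 = 13 ⇒ b_1 = 21 − 6 − 13 = 2; all invariant factors of ∂_2 are 1 so no torsion. So H_1 ≅ Z^2.
rank ∂_2 = 13, rank ∂_3 = 0 ⇒ b_2 = 14 − 13 − 0 = 1. So H_2 ≅ Z.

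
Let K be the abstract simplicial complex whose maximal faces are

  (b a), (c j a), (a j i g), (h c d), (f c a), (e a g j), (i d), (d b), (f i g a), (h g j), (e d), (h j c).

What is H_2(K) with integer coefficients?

H_2 = 0.

Order the vertices as a < b < c < d < e < f < g < h < i < j. Listing each simplex with vertices in this order, K has dimension 3 with simplices:

  0-simplices (10): a, b, c, d, e, f, g, h, i, j
  1-simplices (24): ab, ac, ae, af, ag, ai, aj, bd, cd, cf, ch, cj, de, dh, di, eg, ej, fg, fi, gh, gi, gj, hj, ij
  2-simplices (15): acf, acj, aeg, aej, afg, afi, agi, agj, aij, cdh, chj, egj, fgi, ghj, gij
  3-simplices (3): aegj, afgi, agij

giving chain groups C_0 ≅ Z^10, C_1 ≅ Z^24, C_2 ≅ Z^15, C_3 ≅ Z^3.

∂_1: C_1 → C_0 maps an edge to its endpoints' difference, ∂[p,q] = q − p.
This gives a 10×24 integer matrix of rank 9; reducing to Smith normal form yields diagonal entries (1,1,1,1,1,1,1,1,1).

The boundary map ∂_2: C_2 → C_1 maps a triangle to the signed sum of its edges. For instance
  ∂afi = fi − ai + af,
  ∂agi = gi − ai + ag.
This gives a 24×15 integer matrix of rank 12; reducing to Smith normal form yields diagonal entries (1,1,1,1,1,1,1,1,1,1,1,1).

The boundary map ∂_3: C_3 → C_2 sends each 3-simplex σ to the alternating sum Σ_i (−1)^i (σ with its i-th vertex removed). For instance
  ∂afgi = fgi − agi + afi − afg,
  ∂aegj = egj − agj + aej − aeg.
This gives a 15×3 integer matrix of rank 3; reducing to Smith normal form yields diagonal entries (1,1,1).

Now H_k = ker ∂_k / im ∂_{k+1}, so:

  H_2: rank ker ∂_2 − rank ∂_3 = (15 − 12) − 3 = 0, and the invariant factors of ∂_3 are all 1, so H_2 = 0.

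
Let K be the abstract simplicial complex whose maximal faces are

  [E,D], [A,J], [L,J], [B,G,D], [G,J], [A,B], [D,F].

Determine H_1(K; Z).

H_1 ≅ Z.

We work with the vertex ordering A < B < D < E < F < G < J < L. The simplices of K, each written with vertices in increasing order, are:

  0-simplices (8): A, B, D, E, F, G, J, L
  1-simplices (9): AB, AJ, BD, BG, DE, DF, DG, GJ, JL
  2-simplices (1): BDG

so the chain groups are C_0 ≅ Z^8, C_1 ≅ Z^9, C_2 ≅ Z^1.

The boundary map ∂_1: C_1 → C_0 sends each edge [p,q] (with p < q) to q − p. For instance
  ∂BG = G − B.
As a 8×9 matrix over Z this has rank 7, with invariant factors (1,1,1,1,1,1,1).

∂_2: C_2 → C_1 acts by ∂[p,q,r] = [q,r] − [p,r] + [p,q]. For instance
  ∂BDG = DG − BG + BD.
As a 9×1 matrix over Z this has rank 1, with invariant factors (1).

Now H_k = ker ∂_k / im ∂_{k+1}, so:

  H_1: rank ker ∂_1 − rank ∂_2 = (9 − 7) − 1 = 1, and the invariant factors of ∂_2 are all 1, so H_1 ≅ Z.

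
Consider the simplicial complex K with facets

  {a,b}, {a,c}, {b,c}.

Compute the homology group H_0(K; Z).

Fix the vertex order a < b < c and write every simplex with vertices in increasing order. Then dim K = 1 and the simplices of K are:

  0-simplices (3): a, b, c
  1-simplices (3): ab, ac, bc

so the chain groups are C_0 ≅ Z^3, C_1 ≅ Z^3.

∂_1: C_1 → C_0 is given by ∂[p,q] = [q] − [p].
As a 3×3 matrix over Z this has rank 2, with invariant factors (1,1).

From H_k ≅ ker(∂_k) / im(∂_{k+1}) we obtain:

  H_0: rank C_0 − rank ∂_1 = 3 − 2 = 1, and the invariant factors of ∂_1 are all 1, so H_0 ≅ Z.

(K is a triangulation of the circle S^1.)

H_0 ≅ Z.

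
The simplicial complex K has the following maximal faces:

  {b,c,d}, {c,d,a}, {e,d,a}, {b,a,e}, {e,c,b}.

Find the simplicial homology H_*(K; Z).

Fix the vertex order a < b < c < d < e and write every simplex with vertices in increasing order. Then dim K = 2 and the simplices of K are:

  0-simplices (5): a, b, c, d, e
  1-simplices (10): ab, ac, ad, ae, bc, bd, be, cd, ce, de
  2-simplices (5): abe, acd, ade, bcd, bce

giving chain groups C_0 ≅ Z^5, C_1 ≅ Z^10, C_2 ≅ Z^5.

The boundary map ∂_1: C_1 → C_0 sends each edge [p,q] (with p < q) to q − p.
The resulting 5×10 matrix has rank 4, and its Smith normal form has invariant factors (1,1,1,1).

∂_2: C_2 → C_1 sends each 2-simplex [p,q,r] to [q,r] − [p,r] + [p,q]. For instance
  ∂ade = de − ae + ad,
  ∂acd = cd − ad + ac.
The 10×5 boundary matrix has rank 5 and Smith normal form diag(1,1,1,1,1).

Now H_k = ker ∂_k / im ∂_{k+1}, so:

  H_0: rank C_0 − rank ∂_1 = 5 − 4 = 1, and the invariant factors of ∂_1 are all 1, so H_0 ≅ Z.
  H_1: rank ker ∂_1 − rank ∂_2 = (10 − 4) − 5 = 1, and the invariant factors of ∂_2 are all 1, so H_1 ≅ Z.
  H_2: rank ker ∂_2 − rank ∂_3 = (5 − 5) − 0 = 0, and there is no ∂_3, so H_2 ≅ 0.

(K is a triangulation of the Möbius band.)

H_0 ≅ Z,  H_1 ≅ Z,  H_2 = 0.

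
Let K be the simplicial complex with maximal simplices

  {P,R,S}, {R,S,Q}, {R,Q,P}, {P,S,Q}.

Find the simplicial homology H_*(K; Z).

H_0 = Z,  H_1 = 0,  H_2 = Z.

Order the vertices as P < Q < R < S. Listing each simplex with vertices in this order, K has dimension 2 with simplices:

  0-simplices (4): P, Q, R, S
  1-simplices (6): PQ, PR, PS, QR, QS, RS
  2-simplices (4): PQR, PQS, PRS, QRS

so the chain groups are C_0 ≅ Z^4, C_1 ≅ Z^6, C_2 ≅ Z^4.

The boundary map ∂_1: C_1 → C_0 maps an edge to its endpoints' difference, ∂[p,q] = q − p. For instance
  ∂QR = R − Q.
As a 4×6 matrix over Z this has rank 3, with invariant factors (1,1,1).

The boundary map ∂_2: C_2 → C_1 acts by ∂[p,q,r] = [q,r] − [p,r] + [p,q]. For instance
  ∂PRS = RS − PS + PR,
  ∂QRS = RS − QS + QR.
The resulting 6×4 matrix has rank 3, and its Smith normal form has invariant factors (1,1,1).

Now H_k = ker ∂_k / im ∂_{k+1}, so:

  H_0: rank C_0 − rank ∂_1 = 4 − 3 = 1, and the invariant factors of ∂_1 are all 1, so H_0 = Z.
  H_1: rank ker ∂_1 − rank ∂_2 = (6 − 3) − 3 = 0, and the invariant factors of ∂_2 are all 1, so H_1 = 0.
  H_2: rank ker ∂_2 − rank ∂_3 = (4 − 3) − 0 = 1, and there is no ∂_3, so H_2 = Z.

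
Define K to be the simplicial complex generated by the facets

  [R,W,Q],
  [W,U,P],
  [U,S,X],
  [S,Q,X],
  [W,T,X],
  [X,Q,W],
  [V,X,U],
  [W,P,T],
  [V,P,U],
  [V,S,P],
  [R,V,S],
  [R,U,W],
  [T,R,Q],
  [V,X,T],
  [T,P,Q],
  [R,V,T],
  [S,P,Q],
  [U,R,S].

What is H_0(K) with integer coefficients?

We work with the vertex ordering P < Q < R < S < T < U < V < W < X. The simplices of K, each written with vertices in increasing order, are:

  0-simplices (9): P, Q, R, S, T, U, V, W, X
  1-simplices (27): PQ, PS, PT, PU, PV, PW, QR, QS, QT, QW, QX, RS, RT, RU, RV, RW, SU, SV, SX, TV, TW, TX, UV, UW, UX, VX, WX
  2-simplices (18): PQS, PQT, PSV, PTW, PUV, PUW, QRT, QRW, QSX, QWX, RSU, RSV, RTV, RUW, SUX, TVX, TWX, UVX

giving chain groups C_0 ≅ Z^9, C_1 ≅ Z^27, C_2 ≅ Z^18.

Boundary ∂_1: C_1 → C_0 is given by ∂[p,q] = [q] − [p].
This gives a 9×27 integer matrix of rank 8; reducing to Smith normal form yields diagonal entries (1,1,1,1,1,1,1,1).

The boundary map ∂_2: C_2 → C_1 sends each 2-simplex [p,q,r] to [q,r] − [p,r] + [p,q]. For instance
  ∂PQS = QS − PS + PQ,
  ∂QRW = RW − QW + QR.
This gives a 27×18 integer matrix of rank 18; reducing to Smith normal form yields diagonal entries (1,1,1,1,1,1,1,1,1,1,1,1,1,1,1,1,1,2).

Reading off H_k = ker ∂_k / im ∂_{k+1}:

  H_0: rank C_0 − rank ∂_1 = 9 − 8 = 1, and the invariant factors of ∂_1 are all 1, so H_0 = Z.

H_0 = Z.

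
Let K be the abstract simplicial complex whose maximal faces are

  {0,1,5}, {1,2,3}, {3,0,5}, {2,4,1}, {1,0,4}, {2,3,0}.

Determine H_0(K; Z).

Take the total order 0 < 1 < 2 < 3 < 4 < 5 on the vertex set. Then K (dimension 2) consists of the simplices:

  0-simplices (6): [0], [1], [2], [3], [4], [5]
  1-simplices (12): [0,1], [0,2], [0,3], [0,4], [0,5], [1,2], [1,3], [1,4], [1,5], [2,3], [2,4], [3,5]
  2-simplices (6): [0,1,4], [0,1,5], [0,2,3], [0,3,5], [1,2,3], [1,2,4]

Hence C_0 ≅ Z^6, C_1 ≅ Z^12, C_2 ≅ Z^6.

The boundary map ∂_1: C_1 → C_0 sends each edge [p,q] (with p < q) to q − p. For instance
  ∂[1,2] = [2] − [1].
The resulting 6×12 matrix has rank 5, and its Smith normal form has invariant factors (1,1,1,1,1).

∂_2: C_2 → C_1 acts by ∂[p,q,r] = [q,r] − [p,r] + [p,q]. For instance
  ∂[0,3,5] = [3,5] − [0,5] + [0,3],
  ∂[0,1,4] = [1,4] − [0,4] + [0,1].
The resulting 12×6 matrix has rank 6, and its Smith normal form has invariant factors (1,1,1,1,1,1).

Computing H_k = (kernel of ∂_k) / (image of ∂_{k+1}):

  H_0: rank C_0 − rank ∂_1 = 6 − 5 = 1, and the invariant factors of ∂_1 are all 1, so H_0 = Z.

(K is a triangulation of the cylinder S^1 x I.)

H_0 ≅ Z.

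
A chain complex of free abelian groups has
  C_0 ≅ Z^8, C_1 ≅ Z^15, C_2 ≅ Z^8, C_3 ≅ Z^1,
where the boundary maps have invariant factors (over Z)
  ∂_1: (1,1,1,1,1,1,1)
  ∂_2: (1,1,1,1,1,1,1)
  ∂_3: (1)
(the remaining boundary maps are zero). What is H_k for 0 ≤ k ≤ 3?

H_0 = Z,  H_1 = Z,  H_2 = 0,  H_3 = 0.

H_0: b_0 = 8 − 0 − 7 = 1; torsion from ∂_1 factors > 1: none. So H_0 = Z.
H_1: b_1 = 15 − 7 − 7 = 1; torsion from ∂_2 factors > 1: none. So H_1 = Z.
H_2: b_2 = 8 − 7 − 1 = 0; torsion from ∂_3 factors > 1: none. So H_2 = 0.
H_3: b_3 = 1 − 1 − 0 = 0; torsion from ∂_4 factors > 1: none. So H_3 = 0.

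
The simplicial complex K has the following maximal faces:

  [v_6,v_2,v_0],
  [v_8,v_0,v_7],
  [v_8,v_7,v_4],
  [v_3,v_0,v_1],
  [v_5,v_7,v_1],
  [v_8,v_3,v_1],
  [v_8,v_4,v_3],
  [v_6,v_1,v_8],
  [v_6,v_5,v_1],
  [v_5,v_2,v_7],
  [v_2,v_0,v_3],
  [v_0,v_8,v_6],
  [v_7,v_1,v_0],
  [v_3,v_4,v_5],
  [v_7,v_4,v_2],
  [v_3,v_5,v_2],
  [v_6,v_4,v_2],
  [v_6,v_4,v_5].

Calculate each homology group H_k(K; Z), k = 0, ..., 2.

H_0 ≅ Z,  H_1 ≅ Z ⊕ Z/2,  H_2 = 0.

Fix the vertex order v_0 < v_1 < v_2 < v_3 < v_4 < v_5 < v_6 < v_7 < v_8 and write every simplex with vertices in increasing order. Then dim K = 2 and the simplices of K are:

  0-simplices (9): [v_0], [v_1], [v_2], [v_3], [v_4], [v_5], [v_6], [v_7], [v_8]
  1-simplices (27): (27 of them)
  2-simplices (18): (18 of them)

so the chain groups are C_0 ≅ Z^9, C_1 ≅ Z^27, C_2 ≅ Z^18.

∂_1: C_1 → C_0 sends each edge [p,q] (with p < q) to q − p.
As a 9×27 matrix over Z this has rank 8, with invariant factors (1,1,1,1,1,1,1,1).

The boundary map ∂_2: C_2 → C_1 acts by ∂[p,q,r] = [q,r] − [p,r] + [p,q]. For instance
  ∂[v_1,v_6,v_8] = [v_6,v_8] − [v_1,v_8] + [v_1,v_6],
  ∂[v_0,v_2,v_3] = [v_2,v_3] − [v_0,v_3] + [v_0,v_2].
The 27×18 boundary matrix has rank 18 and Smith normal form diag(1,1,1,1,1,1,1,1,1,1,1,1,1,1,1,1,1,2).

Computing H_k = (kernel of ∂_k) / (image of ∂_{k+1}):

  H_0: rank C_0 − rank ∂_1 = 9 − 8 = 1, and the invariant factors of ∂_1 are all 1, so H_0 = Z.
  H_1: rank ker ∂_1 − rank ∂_2 = (27 − 8) − 18 = 1, and ∂_2 has invariant factor 2 > 1, so H_1 = Z ⊕ Z/2.
  H_2: rank ker ∂_2 − rank ∂_3 = (18 − 18) − 0 = 0, and there is no ∂_3, so H_2 = 0.

As a check, the Euler characteristic is 9 − 27 + 18 = 0, which agrees with 1 − 1 + 0 = 0.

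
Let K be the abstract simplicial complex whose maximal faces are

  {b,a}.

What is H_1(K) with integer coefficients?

K has 2 vertices, 1 edge.
rank ∂_1 = 1, rank ∂_2 = 0 ⇒ b_1 = 1 − 1 − 0 = 0. So H_1 = 0.

H_1 ≅ 0.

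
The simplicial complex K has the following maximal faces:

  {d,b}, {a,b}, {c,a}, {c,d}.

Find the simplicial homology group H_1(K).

We work with the vertex ordering a < b < c < d. The simplices of K, each written with vertices in increasing order, are:

  0-simplices (4): a, b, c, d
  1-simplices (4): ab, ac, bd, cd

so the chain groups are C_0 ≅ Z^4, C_1 ≅ Z^4.

∂_1: C_1 → C_0 sends each edge [p,q] (with p < q) to q − p. For instance
  ∂bd = d − b.
This gives a 4×4 integer matrix of rank 3; reducing to Smith normal form yields diagonal entries (1,1,1).

Now H_k = ker ∂_k / im ∂_{k+1}, so:

  H_1: rank ker ∂_1 − rank ∂_2 = (4 − 3) − 0 = 1, and there is no ∂_2, so H_1 = Z.

H_1 = Z.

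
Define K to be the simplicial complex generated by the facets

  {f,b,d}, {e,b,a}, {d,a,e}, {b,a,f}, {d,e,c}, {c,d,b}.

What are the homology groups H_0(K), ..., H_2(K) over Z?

Order the vertices as a < b < c < d < e < f. Listing each simplex with vertices in this order, K has dimension 2 with simplices:

  0-simplices (6): a, b, c, d, e, f
  1-simplices (12): ab, ad, ae, af, bc, bd, be, bf, cd, ce, de, df
  2-simplices (6): abe, abf, ade, bcd, bdf, cde

Hence C_0 ≅ Z^6, C_1 ≅ Z^12, C_2 ≅ Z^6.

∂_1: C_1 → C_0 maps an edge to its endpoints' difference, ∂[p,q] = q − p.
The 6×12 boundary matrix has rank 5 and Smith normal form diag(1,1,1,1,1).

Boundary ∂_2: C_2 → C_1 sends each 2-simplex [p,q,r] to [q,r] − [p,r] + [p,q]. For instance
  ∂cde = de − ce + cd,
  ∂bcd = cd − bd + bc.
As a 12×6 matrix over Z this has rank 6, with invariant factors (1,1,1,1,1,1).

Computing H_k = (kernel of ∂_k) / (image of ∂_{k+1}):

  H_0: rank C_0 − rank ∂_1 = 6 − 5 = 1, and the invariant factors of ∂_1 are all 1, so H_0 = Z.
  H_1: rank ker ∂_1 − rank ∂_2 = (12 − 5) − 6 = 1, and the invariant factors of ∂_2 are all 1, so H_1 = Z.
  H_2: rank ker ∂_2 − rank ∂_3 = (6 − 6) − 0 = 0, and there is no ∂_3, so H_2 = 0.

(K is a triangulation of the cylinder S^1 x I.)

H_0 ≅ Z,  H_1 ≅ Z,  H_2 = 0.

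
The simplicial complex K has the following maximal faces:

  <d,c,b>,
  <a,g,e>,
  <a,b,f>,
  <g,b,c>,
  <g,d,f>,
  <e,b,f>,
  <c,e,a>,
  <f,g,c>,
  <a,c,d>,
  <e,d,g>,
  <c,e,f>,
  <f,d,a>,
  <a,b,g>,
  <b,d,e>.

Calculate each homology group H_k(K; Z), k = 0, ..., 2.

H_0 ≅ Z,  H_1 ≅ Z^2,  H_2 ≅ Z.

K has 7 vertices, 21 edges, 14 triangles.
rank ∂_0 = 0, rank ∂_1 = 6 ⇒ b_0 = 7 − 0 − 6 = 1; all invariant factors of ∂_1 are 1 so no torsion. So H_0 ≅ Z.
rank ∂_1 = 6, rank ∂_2 = 13 ⇒ b_1 = 21 − 6 − 13 = 2; all invariant factors of ∂_2 are 1 so no torsion. So H_1 ≅ Z^2.
rank ∂_2 = 13, rank ∂_3 = 0 ⇒ b_2 = 14 − 13 − 0 = 1. So H_2 ≅ Z.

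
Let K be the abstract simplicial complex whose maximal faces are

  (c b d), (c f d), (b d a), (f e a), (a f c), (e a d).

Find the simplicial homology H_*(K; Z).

Fix the vertex order a < b < c < d < e < f and write every simplex with vertices in increasing order. Then dim K = 2 and the simplices of K are:

  0-simplices (6): a, b, c, d, e, f
  1-simplices (12): ab, ac, ad, ae, af, bc, bd, cd, cf, de, df, ef
  2-simplices (6): abd, acf, ade, aef, bcd, cdf

giving chain groups C_0 ≅ Z^6, C_1 ≅ Z^12, C_2 ≅ Z^6.

Boundary ∂_1: C_1 → C_0 sends each edge [p,q] (with p < q) to q − p. For instance
  ∂df = f − d.
As a 6×12 matrix over Z this has rank 5, with invariant factors (1,1,1,1,1).

Boundary ∂_2: C_2 → C_1 sends each 2-simplex [p,q,r] to [q,r] − [p,r] + [p,q]. For instance
  ∂cdf = df − cf + cd,
  ∂abd = bd − ad + ab.
This gives a 12×6 integer matrix of rank 6; reducing to Smith normal form yields diagonal entries (1,1,1,1,1,1).

Reading off H_k = ker ∂_k / im ∂_{k+1}:

  H_0: rank C_0 − rank ∂_1 = 6 − 5 = 1, and the invariant factors of ∂_1 are all 1, so H_0 ≅ Z.
  H_1: rank ker ∂_1 − rank ∂_2 = (12 − 5) − 6 = 1, and the invariant factors of ∂_2 are all 1, so H_1 ≅ Z.
  H_2: rank ker ∂_2 − rank ∂_3 = (6 − 6) − 0 = 0, and there is no ∂_3, so H_2 ≅ 0.

As a check, the Euler characteristic is 6 − 12 + 6 = 0, which agrees with 1 − 1 + 0 = 0.
(K is a triangulation of the cylinder S^1 x I.)

H_0 ≅ Z,  H_1 ≅ Z,  H_2 = 0.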